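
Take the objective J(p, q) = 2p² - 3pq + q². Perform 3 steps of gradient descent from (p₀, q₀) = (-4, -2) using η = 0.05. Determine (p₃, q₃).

(-2.93075, -2.8905)

∇J = (4p - 3q, -3p + 2q)
Step 1: at (-4, -2), ∇J = (-10, 8) → (-4, -2) − 0.05·(-10, 8) = (-3.5, -2.4)
Step 2: at (-3.5, -2.4), ∇J = (-6.8, 5.7) → (-3.5, -2.4) − 0.05·(-6.8, 5.7) = (-3.16, -2.685)
Step 3: at (-3.16, -2.685), ∇J = (-4.585, 4.11) → (-3.16, -2.685) − 0.05·(-4.585, 4.11) = (-2.93075, -2.8905)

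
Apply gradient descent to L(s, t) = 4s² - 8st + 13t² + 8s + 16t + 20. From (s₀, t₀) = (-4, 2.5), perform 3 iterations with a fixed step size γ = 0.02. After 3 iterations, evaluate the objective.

1.42382145536

∇L = (8s - 8t + 8, -8s + 26t + 16)
(s₁, t₁) = (-4, 2.5) − 0.02·(-44, 113) = (-3.12, 0.24)
(s₂, t₂) = (-3.12, 0.24) − 0.02·(-18.88, 47.2) = (-2.7424, -0.704)
(s₃, t₃) = (-2.7424, -0.704) − 0.02·(-8.3072, 19.6352) = (-2.576256, -1.096704)
L(-2.576256, -1.096704) = 1.42382145536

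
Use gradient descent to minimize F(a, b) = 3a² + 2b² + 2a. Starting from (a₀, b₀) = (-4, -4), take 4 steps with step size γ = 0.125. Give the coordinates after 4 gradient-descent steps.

(-0.34765625, -0.25)

∇F = (6a + 2, 4b)
(a₁, b₁) = (-4, -4) − 0.125·(-22, -16) = (-1.25, -2)
(a₂, b₂) = (-1.25, -2) − 0.125·(-5.5, -8) = (-0.5625, -1)
(a₃, b₃) = (-0.5625, -1) − 0.125·(-1.375, -4) = (-0.390625, -0.5)
(a₄, b₄) = (-0.390625, -0.5) − 0.125·(-0.34375, -2) = (-0.34765625, -0.25)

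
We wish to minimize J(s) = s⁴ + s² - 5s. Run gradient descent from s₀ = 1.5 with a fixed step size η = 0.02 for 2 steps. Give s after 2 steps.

J′(s) = 4s³ + 2s - 5
s₁ = 1.5 − 0.02·11.5 = 1.27
s₂ = 1.27 − 0.02·5.733532 = 1.15532936

1.15532936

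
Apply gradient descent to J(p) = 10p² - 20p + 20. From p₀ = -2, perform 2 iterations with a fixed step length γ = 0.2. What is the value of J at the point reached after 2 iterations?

7300

J′(p) = 20p - 20
p₁ = -2 − 0.2·(-60) = 10
p₂ = 10 − 0.2·180 = -26
J(-26) = 7300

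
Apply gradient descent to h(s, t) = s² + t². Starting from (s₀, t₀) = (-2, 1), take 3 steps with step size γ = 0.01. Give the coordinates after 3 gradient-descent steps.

(-1.882384, 0.941192)

∇h = (2s, 2t)
Step 1: at (-2, 1), ∇h = (-4, 2) → (-2, 1) − 0.01·(-4, 2) = (-1.96, 0.98)
Step 2: at (-1.96, 0.98), ∇h = (-3.92, 1.96) → (-1.96, 0.98) − 0.01·(-3.92, 1.96) = (-1.9208, 0.9604)
Step 3: at (-1.9208, 0.9604), ∇h = (-3.8416, 1.9208) → (-1.9208, 0.9604) − 0.01·(-3.8416, 1.9208) = (-1.882384, 0.941192)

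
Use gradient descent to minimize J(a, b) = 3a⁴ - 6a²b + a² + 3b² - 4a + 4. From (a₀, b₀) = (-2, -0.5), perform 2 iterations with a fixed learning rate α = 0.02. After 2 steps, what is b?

∇J = (12a³ - 12ab + 2a - 4, -6a² + 6b)
(a₁, b₁) = (-2, -0.5) − 0.02·(-116, -27) = (0.32, 0.04)
(a₂, b₂) = (0.32, 0.04) − 0.02·(-3.120384, -0.3744) = (0.38240768, 0.047488)
b = 0.047488

0.047488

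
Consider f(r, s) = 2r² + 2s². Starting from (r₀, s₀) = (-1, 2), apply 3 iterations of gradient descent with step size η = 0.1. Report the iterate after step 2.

(-0.36, 0.72)

∇f = (4r, 4s)
Step 1: at (-1, 2), ∇f = (-4, 8) → (-1, 2) − 0.1·(-4, 8) = (-0.6, 1.2)
Step 2: at (-0.6, 1.2), ∇f = (-2.4, 4.8) → (-0.6, 1.2) − 0.1·(-2.4, 4.8) = (-0.36, 0.72)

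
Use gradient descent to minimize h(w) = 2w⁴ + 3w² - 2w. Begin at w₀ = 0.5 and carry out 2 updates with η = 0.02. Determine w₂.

h′(w) = 8w³ + 6w - 2
w₁ = 0.5 − 0.02·2 = 0.46
w₂ = 0.46 − 0.02·1.538688 = 0.42922624

0.42922624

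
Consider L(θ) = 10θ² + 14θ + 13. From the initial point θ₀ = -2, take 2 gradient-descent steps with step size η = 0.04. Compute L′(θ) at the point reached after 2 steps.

L′(θ) = 20θ + 14
Step 1: L′(-2) = -26; θ₁ = -2 − 0.04·(-26) = -0.96
Step 2: L′(-0.96) = -5.2; θ₂ = -0.96 − 0.04·(-5.2) = -0.752
L′(θ) at (-0.752) = -1.04

-1.04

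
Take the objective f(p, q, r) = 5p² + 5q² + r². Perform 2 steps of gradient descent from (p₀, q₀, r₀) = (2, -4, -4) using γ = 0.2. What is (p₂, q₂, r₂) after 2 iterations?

∇f = (10p, 10q, 2r)
Step 1: at (2, -4, -4), ∇f = (20, -40, -8) → (2, -4, -4) − 0.2·(20, -40, -8) = (-2, 4, -2.4)
Step 2: at (-2, 4, -2.4), ∇f = (-20, 40, -4.8) → (-2, 4, -2.4) − 0.2·(-20, 40, -4.8) = (2, -4, -1.44)

(2, -4, -1.44)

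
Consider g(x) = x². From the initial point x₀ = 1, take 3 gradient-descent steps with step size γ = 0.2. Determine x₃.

0.216

g′(x) = 2x
Step 1: g′(1) = 2; x₁ = 1 − 0.2·2 = 0.6
Step 2: g′(0.6) = 1.2; x₂ = 0.6 − 0.2·1.2 = 0.36
Step 3: g′(0.36) = 0.72; x₃ = 0.36 − 0.2·0.72 = 0.216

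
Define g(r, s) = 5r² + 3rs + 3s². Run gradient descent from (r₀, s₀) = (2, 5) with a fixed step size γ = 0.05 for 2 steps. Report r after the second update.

∇g = (10r + 3s, 3r + 6s)
(r₁, s₁) = (2, 5) − 0.05·(35, 36) = (0.25, 3.2)
(r₂, s₂) = (0.25, 3.2) − 0.05·(12.1, 19.95) = (-0.355, 2.2025)
r = -0.355

-0.355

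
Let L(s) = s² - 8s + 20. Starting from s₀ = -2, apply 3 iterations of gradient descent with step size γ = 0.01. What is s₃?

-1.647152

L′(s) = 2s - 8
s₁ = -2 − 0.01·(-12) = -1.88
s₂ = -1.88 − 0.01·(-11.76) = -1.7624
s₃ = -1.7624 − 0.01·(-11.5248) = -1.647152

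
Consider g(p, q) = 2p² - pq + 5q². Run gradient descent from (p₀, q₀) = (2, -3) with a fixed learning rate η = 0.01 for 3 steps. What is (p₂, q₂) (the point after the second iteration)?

(1.7876, -2.3931)

∇g = (4p - q, -p + 10q)
(p₁, q₁) = (2, -3) − 0.01·(11, -32) = (1.89, -2.68)
(p₂, q₂) = (1.89, -2.68) − 0.01·(10.24, -28.69) = (1.7876, -2.3931)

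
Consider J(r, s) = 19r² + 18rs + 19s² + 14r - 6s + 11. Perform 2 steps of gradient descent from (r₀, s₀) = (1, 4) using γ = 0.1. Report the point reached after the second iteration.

(52.84, 55.84)

∇J = (38r + 18s + 14, 18r + 38s - 6)
Step 1: at (1, 4), ∇J = (124, 164) → (1, 4) − 0.1·(124, 164) = (-11.4, -12.4)
Step 2: at (-11.4, -12.4), ∇J = (-642.4, -682.4) → (-11.4, -12.4) − 0.1·(-642.4, -682.4) = (52.84, 55.84)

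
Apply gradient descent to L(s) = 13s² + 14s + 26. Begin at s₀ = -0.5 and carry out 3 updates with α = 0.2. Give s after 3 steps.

-3.388

L′(s) = 26s + 14
s₁ = -0.5 − 0.2·1 = -0.7
s₂ = -0.7 − 0.2·(-4.2) = 0.14
s₃ = 0.14 − 0.2·17.64 = -3.388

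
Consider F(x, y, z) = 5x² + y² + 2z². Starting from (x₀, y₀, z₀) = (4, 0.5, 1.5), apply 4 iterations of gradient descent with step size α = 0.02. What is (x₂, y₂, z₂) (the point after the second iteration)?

∇F = (10x, 2y, 4z)
Step 1: at (4, 0.5, 1.5), ∇F = (40, 1, 6) → (4, 0.5, 1.5) − 0.02·(40, 1, 6) = (3.2, 0.48, 1.38)
Step 2: at (3.2, 0.48, 1.38), ∇F = (32, 0.96, 5.52) → (3.2, 0.48, 1.38) − 0.02·(32, 0.96, 5.52) = (2.56, 0.4608, 1.2696)

(2.56, 0.4608, 1.2696)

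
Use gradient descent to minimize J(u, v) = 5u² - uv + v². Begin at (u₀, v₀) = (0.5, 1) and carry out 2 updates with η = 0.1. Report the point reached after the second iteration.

∇J = (10u - v, -u + 2v)
(u₁, v₁) = (0.5, 1) − 0.1·(4, 1.5) = (0.1, 0.85)
(u₂, v₂) = (0.1, 0.85) − 0.1·(0.15, 1.6) = (0.085, 0.69)

(0.085, 0.69)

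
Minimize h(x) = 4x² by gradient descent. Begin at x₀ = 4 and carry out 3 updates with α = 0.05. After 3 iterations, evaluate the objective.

2.985984

h′(x) = 8x
Step 1: h′(4) = 32; x₁ = 4 − 0.05·32 = 2.4
Step 2: h′(2.4) = 19.2; x₂ = 2.4 − 0.05·19.2 = 1.44
Step 3: h′(1.44) = 11.52; x₃ = 1.44 − 0.05·11.52 = 0.864
h(0.864) = 2.985984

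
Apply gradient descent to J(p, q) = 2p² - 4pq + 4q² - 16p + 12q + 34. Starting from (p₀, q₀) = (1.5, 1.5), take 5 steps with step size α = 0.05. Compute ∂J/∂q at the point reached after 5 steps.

-0.97024

∇J = (4p - 4q - 16, -4p + 8q + 12)
Step 1: at (1.5, 1.5), ∇J = (-16, 18) → (1.5, 1.5) − 0.05·(-16, 18) = (2.3, 0.6)
Step 2: at (2.3, 0.6), ∇J = (-9.2, 7.6) → (2.3, 0.6) − 0.05·(-9.2, 7.6) = (2.76, 0.22)
Step 3: at (2.76, 0.22), ∇J = (-5.84, 2.72) → (2.76, 0.22) − 0.05·(-5.84, 2.72) = (3.052, 0.084)
Step 4: at (3.052, 0.084), ∇J = (-4.128, 0.464) → (3.052, 0.084) − 0.05·(-4.128, 0.464) = (3.2584, 0.0608)
Step 5: at (3.2584, 0.0608), ∇J = (-3.2096, -0.5472) → (3.2584, 0.0608) − 0.05·(-3.2096, -0.5472) = (3.41888, 0.08816)
∂J/∂q at (3.41888, 0.08816) = -0.97024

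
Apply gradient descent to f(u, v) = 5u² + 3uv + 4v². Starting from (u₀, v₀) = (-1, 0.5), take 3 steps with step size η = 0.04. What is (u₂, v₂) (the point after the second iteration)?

∇f = (10u + 3v, 3u + 8v)
(u₁, v₁) = (-1, 0.5) − 0.04·(-8.5, 1) = (-0.66, 0.46)
(u₂, v₂) = (-0.66, 0.46) − 0.04·(-5.22, 1.7) = (-0.4512, 0.392)

(-0.4512, 0.392)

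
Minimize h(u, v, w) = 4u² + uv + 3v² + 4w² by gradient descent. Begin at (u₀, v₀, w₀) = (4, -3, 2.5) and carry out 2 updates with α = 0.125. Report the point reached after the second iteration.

∇h = (8u + v, u + 6v, 8w)
(u₁, v₁, w₁) = (4, -3, 2.5) − 0.125·(29, -14, 20) = (0.375, -1.25, 0)
(u₂, v₂, w₂) = (0.375, -1.25, 0) − 0.125·(1.75, -7.125, 0) = (0.15625, -0.359375, 0)

(0.15625, -0.359375, 0)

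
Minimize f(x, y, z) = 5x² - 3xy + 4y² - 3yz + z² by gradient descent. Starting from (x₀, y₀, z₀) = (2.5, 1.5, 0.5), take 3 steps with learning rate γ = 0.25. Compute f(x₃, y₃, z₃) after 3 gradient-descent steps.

621.47412109375

∇f = (10x - 3y, -3x + 8y - 3z, -3y + 2z)
(x₁, y₁, z₁) = (2.5, 1.5, 0.5) − 0.25·(20.5, 3, -3.5) = (-2.625, 0.75, 1.375)
(x₂, y₂, z₂) = (-2.625, 0.75, 1.375) − 0.25·(-28.5, 9.75, 0.5) = (4.5, -1.6875, 1.25)
(x₃, y₃, z₃) = (4.5, -1.6875, 1.25) − 0.25·(50.0625, -30.75, 7.5625) = (-8.015625, 6, -0.640625)
f(-8.015625, 6, -0.640625) = 621.47412109375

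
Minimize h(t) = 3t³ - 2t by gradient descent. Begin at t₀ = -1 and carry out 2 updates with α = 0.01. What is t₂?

-1.153041

h′(t) = 9t² - 2
t₁ = -1 − 0.01·7 = -1.07
t₂ = -1.07 − 0.01·8.3041 = -1.153041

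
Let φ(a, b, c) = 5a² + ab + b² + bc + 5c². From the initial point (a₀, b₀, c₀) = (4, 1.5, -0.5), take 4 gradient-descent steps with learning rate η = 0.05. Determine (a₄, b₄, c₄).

(0.15921875, 0.7488875, -0.12203125)

∇φ = (10a + b, a + 2b + c, b + 10c)
Step 1: at (4, 1.5, -0.5), ∇φ = (41.5, 6.5, -3.5) → (4, 1.5, -0.5) − 0.05·(41.5, 6.5, -3.5) = (1.925, 1.175, -0.325)
Step 2: at (1.925, 1.175, -0.325), ∇φ = (20.425, 3.95, -2.075) → (1.925, 1.175, -0.325) − 0.05·(20.425, 3.95, -2.075) = (0.90375, 0.9775, -0.22125)
Step 3: at (0.90375, 0.9775, -0.22125), ∇φ = (10.015, 2.6375, -1.235) → (0.90375, 0.9775, -0.22125) − 0.05·(10.015, 2.6375, -1.235) = (0.403, 0.845625, -0.1595)
Step 4: at (0.403, 0.845625, -0.1595), ∇φ = (4.875625, 1.93475, -0.749375) → (0.403, 0.845625, -0.1595) − 0.05·(4.875625, 1.93475, -0.749375) = (0.15921875, 0.7488875, -0.12203125)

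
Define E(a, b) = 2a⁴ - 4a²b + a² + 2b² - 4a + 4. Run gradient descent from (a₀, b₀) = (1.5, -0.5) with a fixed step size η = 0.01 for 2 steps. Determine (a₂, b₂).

∇E = (8a³ - 8ab + 2a - 4, -4a² + 4b)
(a₁, b₁) = (1.5, -0.5) − 0.01·(32, -11) = (1.18, -0.39)
(a₂, b₂) = (1.18, -0.39) − 0.01·(15.185856, -7.1296) = (1.02814144, -0.318704)

(1.02814144, -0.318704)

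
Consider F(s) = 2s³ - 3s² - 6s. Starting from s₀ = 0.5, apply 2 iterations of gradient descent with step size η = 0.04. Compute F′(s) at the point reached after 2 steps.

F′(s) = 6s² - 6s - 6
s₁ = 0.5 − 0.04·(-7.5) = 0.8
s₂ = 0.8 − 0.04·(-6.96) = 1.0784
F′(s) at (1.0784) = -5.49272064

-5.49272064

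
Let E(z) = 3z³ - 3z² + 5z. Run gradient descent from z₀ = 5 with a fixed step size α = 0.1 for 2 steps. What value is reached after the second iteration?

-227

E′(z) = 9z² - 6z + 5
Step 1: E′(5) = 200; z₁ = 5 − 0.1·200 = -15
Step 2: E′(-15) = 2120; z₂ = -15 − 0.1·2120 = -227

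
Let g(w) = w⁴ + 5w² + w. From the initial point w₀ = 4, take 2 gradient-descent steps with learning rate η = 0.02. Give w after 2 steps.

-0.98788928

g′(w) = 4w³ + 10w + 1
w₁ = 4 − 0.02·297 = -1.94
w₂ = -1.94 − 0.02·(-47.605536) = -0.98788928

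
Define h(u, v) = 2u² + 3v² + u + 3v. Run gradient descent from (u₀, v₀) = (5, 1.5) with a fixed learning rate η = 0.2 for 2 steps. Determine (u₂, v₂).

∇h = (4u + 1, 6v + 3)
Step 1: at (5, 1.5), ∇h = (21, 12) → (5, 1.5) − 0.2·(21, 12) = (0.8, -0.9)
Step 2: at (0.8, -0.9), ∇h = (4.2, -2.4) → (0.8, -0.9) − 0.2·(4.2, -2.4) = (-0.04, -0.42)

(-0.04, -0.42)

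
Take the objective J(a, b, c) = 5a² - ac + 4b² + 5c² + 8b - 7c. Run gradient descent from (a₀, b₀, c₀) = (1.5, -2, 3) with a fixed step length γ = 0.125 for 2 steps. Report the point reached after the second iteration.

∇J = (10a - c, 8b + 8, -a + 10c - 7)
(a₁, b₁, c₁) = (1.5, -2, 3) − 0.125·(12, -8, 21.5) = (0, -1, 0.3125)
(a₂, b₂, c₂) = (0, -1, 0.3125) − 0.125·(-0.3125, 0, -3.875) = (0.0390625, -1, 0.796875)

(0.0390625, -1, 0.796875)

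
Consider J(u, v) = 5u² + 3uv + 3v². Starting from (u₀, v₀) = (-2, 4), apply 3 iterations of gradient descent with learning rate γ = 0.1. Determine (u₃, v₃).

(-0.372, 0.694)

∇J = (10u + 3v, 3u + 6v)
Step 1: at (-2, 4), ∇J = (-8, 18) → (-2, 4) − 0.1·(-8, 18) = (-1.2, 2.2)
Step 2: at (-1.2, 2.2), ∇J = (-5.4, 9.6) → (-1.2, 2.2) − 0.1·(-5.4, 9.6) = (-0.66, 1.24)
Step 3: at (-0.66, 1.24), ∇J = (-2.88, 5.46) → (-0.66, 1.24) − 0.1·(-2.88, 5.46) = (-0.372, 0.694)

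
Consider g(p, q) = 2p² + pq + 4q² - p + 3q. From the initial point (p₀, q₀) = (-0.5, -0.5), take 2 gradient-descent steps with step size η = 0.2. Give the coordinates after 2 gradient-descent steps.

(0.28, -0.52)

∇g = (4p + q - 1, p + 8q + 3)
Step 1: at (-0.5, -0.5), ∇g = (-3.5, -1.5) → (-0.5, -0.5) − 0.2·(-3.5, -1.5) = (0.2, -0.2)
Step 2: at (0.2, -0.2), ∇g = (-0.4, 1.6) → (0.2, -0.2) − 0.2·(-0.4, 1.6) = (0.28, -0.52)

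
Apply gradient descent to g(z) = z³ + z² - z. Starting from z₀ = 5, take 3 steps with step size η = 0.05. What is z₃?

g′(z) = 3z² + 2z - 1
Step 1: g′(5) = 84; z₁ = 5 − 0.05·84 = 0.8
Step 2: g′(0.8) = 2.52; z₂ = 0.8 − 0.05·2.52 = 0.674
Step 3: g′(0.674) = 1.710828; z₃ = 0.674 − 0.05·1.710828 = 0.5884586

0.5884586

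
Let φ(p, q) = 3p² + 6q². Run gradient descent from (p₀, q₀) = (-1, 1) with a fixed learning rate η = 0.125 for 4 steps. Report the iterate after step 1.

∇φ = (6p, 12q)
Step 1: at (-1, 1), ∇φ = (-6, 12) → (-1, 1) − 0.125·(-6, 12) = (-0.25, -0.5)

(-0.25, -0.5)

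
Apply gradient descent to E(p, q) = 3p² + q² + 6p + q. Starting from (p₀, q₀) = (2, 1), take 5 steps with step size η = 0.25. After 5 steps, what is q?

-0.453125

∇E = (6p + 6, 2q + 1)
Step 1: at (2, 1), ∇E = (18, 3) → (2, 1) − 0.25·(18, 3) = (-2.5, 0.25)
Step 2: at (-2.5, 0.25), ∇E = (-9, 1.5) → (-2.5, 0.25) − 0.25·(-9, 1.5) = (-0.25, -0.125)
Step 3: at (-0.25, -0.125), ∇E = (4.5, 0.75) → (-0.25, -0.125) − 0.25·(4.5, 0.75) = (-1.375, -0.3125)
Step 4: at (-1.375, -0.3125), ∇E = (-2.25, 0.375) → (-1.375, -0.3125) − 0.25·(-2.25, 0.375) = (-0.8125, -0.40625)
Step 5: at (-0.8125, -0.40625), ∇E = (1.125, 0.1875) → (-0.8125, -0.40625) − 0.25·(1.125, 0.1875) = (-1.09375, -0.453125)
q = -0.453125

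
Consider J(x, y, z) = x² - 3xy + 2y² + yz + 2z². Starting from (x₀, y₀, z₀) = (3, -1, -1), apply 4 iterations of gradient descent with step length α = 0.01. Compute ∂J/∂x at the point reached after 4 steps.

6.82069452

∇J = (2x - 3y, -3x + 4y + z, y + 4z)
Step 1: at (3, -1, -1), ∇J = (9, -14, -5) → (3, -1, -1) − 0.01·(9, -14, -5) = (2.91, -0.86, -0.95)
Step 2: at (2.91, -0.86, -0.95), ∇J = (8.4, -13.12, -4.66) → (2.91, -0.86, -0.95) − 0.01·(8.4, -13.12, -4.66) = (2.826, -0.7288, -0.9034)
Step 3: at (2.826, -0.7288, -0.9034), ∇J = (7.8384, -12.2966, -4.3424) → (2.826, -0.7288, -0.9034) − 0.01·(7.8384, -12.2966, -4.3424) = (2.747616, -0.605834, -0.859976)
Step 4: at (2.747616, -0.605834, -0.859976), ∇J = (7.312734, -11.52616, -4.045738) → (2.747616, -0.605834, -0.859976) − 0.01·(7.312734, -11.52616, -4.045738) = (2.67448866, -0.4905724, -0.81951862)
∂J/∂x at (2.67448866, -0.4905724, -0.81951862) = 6.82069452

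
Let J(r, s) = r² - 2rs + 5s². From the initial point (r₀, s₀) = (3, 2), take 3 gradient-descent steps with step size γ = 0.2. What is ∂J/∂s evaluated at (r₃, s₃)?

∇J = (2r - 2s, -2r + 10s)
(r₁, s₁) = (3, 2) − 0.2·(2, 14) = (2.6, -0.8)
(r₂, s₂) = (2.6, -0.8) − 0.2·(6.8, -13.2) = (1.24, 1.84)
(r₃, s₃) = (1.24, 1.84) − 0.2·(-1.2, 15.92) = (1.48, -1.344)
∂J/∂s at (1.48, -1.344) = -16.4

-16.4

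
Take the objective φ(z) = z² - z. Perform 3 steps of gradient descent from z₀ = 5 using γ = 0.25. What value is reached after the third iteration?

φ′(z) = 2z - 1
z₁ = 5 − 0.25·9 = 2.75
z₂ = 2.75 − 0.25·4.5 = 1.625
z₃ = 1.625 − 0.25·2.25 = 1.0625

1.0625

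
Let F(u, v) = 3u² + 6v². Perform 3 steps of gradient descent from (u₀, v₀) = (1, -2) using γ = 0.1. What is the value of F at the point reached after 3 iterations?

∇F = (6u, 12v)
(u₁, v₁) = (1, -2) − 0.1·(6, -24) = (0.4, 0.4)
(u₂, v₂) = (0.4, 0.4) − 0.1·(2.4, 4.8) = (0.16, -0.08)
(u₃, v₃) = (0.16, -0.08) − 0.1·(0.96, -0.96) = (0.064, 0.016)
F(0.064, 0.016) = 0.013824

0.013824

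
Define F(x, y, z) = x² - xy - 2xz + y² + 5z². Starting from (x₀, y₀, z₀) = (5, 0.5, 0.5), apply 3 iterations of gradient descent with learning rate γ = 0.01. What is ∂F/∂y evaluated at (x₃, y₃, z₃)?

∇F = (2x - y - 2z, -x + 2y, -2x + 10z)
(x₁, y₁, z₁) = (5, 0.5, 0.5) − 0.01·(8.5, -4, -5) = (4.915, 0.54, 0.55)
(x₂, y₂, z₂) = (4.915, 0.54, 0.55) − 0.01·(8.19, -3.835, -4.33) = (4.8331, 0.57835, 0.5933)
(x₃, y₃, z₃) = (4.8331, 0.57835, 0.5933) − 0.01·(7.90125, -3.6764, -3.7332) = (4.7540875, 0.615114, 0.630632)
∂F/∂y at (4.7540875, 0.615114, 0.630632) = -3.5238595

-3.5238595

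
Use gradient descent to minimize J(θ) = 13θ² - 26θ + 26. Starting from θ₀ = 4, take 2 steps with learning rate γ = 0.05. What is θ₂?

1.27

J′(θ) = 26θ - 26
θ₁ = 4 − 0.05·78 = 0.1
θ₂ = 0.1 − 0.05·(-23.4) = 1.27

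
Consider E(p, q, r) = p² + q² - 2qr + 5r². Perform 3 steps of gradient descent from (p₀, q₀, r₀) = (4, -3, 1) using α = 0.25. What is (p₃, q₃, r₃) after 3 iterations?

(0.5, 1, -7)

∇E = (2p, 2q - 2r, -2q + 10r)
(p₁, q₁, r₁) = (4, -3, 1) − 0.25·(8, -8, 16) = (2, -1, -3)
(p₂, q₂, r₂) = (2, -1, -3) − 0.25·(4, 4, -28) = (1, -2, 4)
(p₃, q₃, r₃) = (1, -2, 4) − 0.25·(2, -12, 44) = (0.5, 1, -7)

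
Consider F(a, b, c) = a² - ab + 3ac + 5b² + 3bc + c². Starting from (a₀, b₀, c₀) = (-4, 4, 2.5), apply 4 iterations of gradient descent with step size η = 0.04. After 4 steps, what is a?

-3.67489664

∇F = (2a - b + 3c, -a + 10b + 3c, 3a + 3b + 2c)
Step 1: at (-4, 4, 2.5), ∇F = (-4.5, 51.5, 5) → (-4, 4, 2.5) − 0.04·(-4.5, 51.5, 5) = (-3.82, 1.94, 2.3)
Step 2: at (-3.82, 1.94, 2.3), ∇F = (-2.68, 30.12, -1.04) → (-3.82, 1.94, 2.3) − 0.04·(-2.68, 30.12, -1.04) = (-3.7128, 0.7352, 2.3416)
Step 3: at (-3.7128, 0.7352, 2.3416), ∇F = (-1.136, 18.0896, -4.2496) → (-3.7128, 0.7352, 2.3416) − 0.04·(-1.136, 18.0896, -4.2496) = (-3.66736, 0.011616, 2.511584)
Step 4: at (-3.66736, 0.011616, 2.511584), ∇F = (0.188416, 11.318272, -5.944064) → (-3.66736, 0.011616, 2.511584) − 0.04·(0.188416, 11.318272, -5.944064) = (-3.67489664, -0.44111488, 2.74934656)
a = -3.67489664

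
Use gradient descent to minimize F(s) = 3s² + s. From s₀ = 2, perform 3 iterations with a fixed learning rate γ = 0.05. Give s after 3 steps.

F′(s) = 6s + 1
s₁ = 2 − 0.05·13 = 1.35
s₂ = 1.35 − 0.05·9.1 = 0.895
s₃ = 0.895 − 0.05·6.37 = 0.5765

0.5765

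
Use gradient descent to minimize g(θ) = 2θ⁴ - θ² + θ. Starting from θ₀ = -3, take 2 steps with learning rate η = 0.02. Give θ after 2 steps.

g′(θ) = 8θ³ - 2θ + 1
θ₁ = -3 − 0.02·(-209) = 1.18
θ₂ = 1.18 − 0.02·11.784256 = 0.94431488

0.94431488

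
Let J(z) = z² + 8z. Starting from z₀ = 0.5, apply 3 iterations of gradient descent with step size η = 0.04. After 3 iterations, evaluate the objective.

-3.721311222784

J′(z) = 2z + 8
Step 1: J′(0.5) = 9; z₁ = 0.5 − 0.04·9 = 0.14
Step 2: J′(0.14) = 8.28; z₂ = 0.14 − 0.04·8.28 = -0.1912
Step 3: J′(-0.1912) = 7.6176; z₃ = -0.1912 − 0.04·7.6176 = -0.495904
J(-0.495904) = -3.721311222784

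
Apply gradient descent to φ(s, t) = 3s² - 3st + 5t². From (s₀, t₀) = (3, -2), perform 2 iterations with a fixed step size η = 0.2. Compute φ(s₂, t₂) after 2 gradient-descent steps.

∇φ = (6s - 3t, -3s + 10t)
Step 1: at (3, -2), ∇φ = (24, -29) → (3, -2) − 0.2·(24, -29) = (-1.8, 3.8)
Step 2: at (-1.8, 3.8), ∇φ = (-22.2, 43.4) → (-1.8, 3.8) − 0.2·(-22.2, 43.4) = (2.64, -4.88)
φ(2.64, -4.88) = 178.6304

178.6304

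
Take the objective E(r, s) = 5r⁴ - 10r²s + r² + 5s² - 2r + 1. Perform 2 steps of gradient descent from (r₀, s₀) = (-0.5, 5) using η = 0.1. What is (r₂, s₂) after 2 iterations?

(236.33975, 24.5025)

∇E = (20r³ - 20rs + 2r - 2, -10r² + 10s)
Step 1: at (-0.5, 5), ∇E = (44.5, 47.5) → (-0.5, 5) − 0.1·(44.5, 47.5) = (-4.95, 0.25)
Step 2: at (-4.95, 0.25), ∇E = (-2412.8975, -242.525) → (-4.95, 0.25) − 0.1·(-2412.8975, -242.525) = (236.33975, 24.5025)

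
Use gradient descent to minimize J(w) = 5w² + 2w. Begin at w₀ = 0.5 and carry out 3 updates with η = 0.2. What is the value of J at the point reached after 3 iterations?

J′(w) = 10w + 2
Step 1: J′(0.5) = 7; w₁ = 0.5 − 0.2·7 = -0.9
Step 2: J′(-0.9) = -7; w₂ = -0.9 − 0.2·(-7) = 0.5
Step 3: J′(0.5) = 7; w₃ = 0.5 − 0.2·7 = -0.9
J(-0.9) = 2.25

2.25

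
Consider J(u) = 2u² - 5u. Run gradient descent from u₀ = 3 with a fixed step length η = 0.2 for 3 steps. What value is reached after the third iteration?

1.264

J′(u) = 4u - 5
Step 1: J′(3) = 7; u₁ = 3 − 0.2·7 = 1.6
Step 2: J′(1.6) = 1.4; u₂ = 1.6 − 0.2·1.4 = 1.32
Step 3: J′(1.32) = 0.28; u₃ = 1.32 − 0.2·0.28 = 1.264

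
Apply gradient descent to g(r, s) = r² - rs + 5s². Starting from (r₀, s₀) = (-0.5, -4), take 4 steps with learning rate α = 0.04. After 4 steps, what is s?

-0.57457664

∇g = (2r - s, -r + 10s)
(r₁, s₁) = (-0.5, -4) − 0.04·(3, -39.5) = (-0.62, -2.42)
(r₂, s₂) = (-0.62, -2.42) − 0.04·(1.18, -23.58) = (-0.6672, -1.4768)
(r₃, s₃) = (-0.6672, -1.4768) − 0.04·(0.1424, -14.1008) = (-0.672896, -0.912768)
(r₄, s₄) = (-0.672896, -0.912768) − 0.04·(-0.433024, -8.454784) = (-0.65557504, -0.57457664)
s = -0.57457664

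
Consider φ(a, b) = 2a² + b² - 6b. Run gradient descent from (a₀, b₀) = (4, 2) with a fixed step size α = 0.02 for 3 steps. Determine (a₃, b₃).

∇φ = (4a, 2b - 6)
Step 1: at (4, 2), ∇φ = (16, -2) → (4, 2) − 0.02·(16, -2) = (3.68, 2.04)
Step 2: at (3.68, 2.04), ∇φ = (14.72, -1.92) → (3.68, 2.04) − 0.02·(14.72, -1.92) = (3.3856, 2.0784)
Step 3: at (3.3856, 2.0784), ∇φ = (13.5424, -1.8432) → (3.3856, 2.0784) − 0.02·(13.5424, -1.8432) = (3.114752, 2.115264)

(3.114752, 2.115264)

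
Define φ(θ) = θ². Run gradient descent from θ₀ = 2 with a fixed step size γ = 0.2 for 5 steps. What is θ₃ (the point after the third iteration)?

φ′(θ) = 2θ
Step 1: φ′(2) = 4; θ₁ = 2 − 0.2·4 = 1.2
Step 2: φ′(1.2) = 2.4; θ₂ = 1.2 − 0.2·2.4 = 0.72
Step 3: φ′(0.72) = 1.44; θ₃ = 0.72 − 0.2·1.44 = 0.432

0.432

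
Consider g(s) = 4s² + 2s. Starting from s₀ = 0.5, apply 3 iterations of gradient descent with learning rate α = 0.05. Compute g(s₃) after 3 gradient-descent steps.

-0.145024

g′(s) = 8s + 2
s₁ = 0.5 − 0.05·6 = 0.2
s₂ = 0.2 − 0.05·3.6 = 0.02
s₃ = 0.02 − 0.05·2.16 = -0.088
g(-0.088) = -0.145024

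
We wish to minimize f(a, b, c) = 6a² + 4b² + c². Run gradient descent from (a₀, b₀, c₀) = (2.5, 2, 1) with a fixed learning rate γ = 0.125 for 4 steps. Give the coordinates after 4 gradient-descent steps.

∇f = (12a, 8b, 2c)
(a₁, b₁, c₁) = (2.5, 2, 1) − 0.125·(30, 16, 2) = (-1.25, 0, 0.75)
(a₂, b₂, c₂) = (-1.25, 0, 0.75) − 0.125·(-15, 0, 1.5) = (0.625, 0, 0.5625)
(a₃, b₃, c₃) = (0.625, 0, 0.5625) − 0.125·(7.5, 0, 1.125) = (-0.3125, 0, 0.421875)
(a₄, b₄, c₄) = (-0.3125, 0, 0.421875) − 0.125·(-3.75, 0, 0.84375) = (0.15625, 0, 0.31640625)

(0.15625, 0, 0.31640625)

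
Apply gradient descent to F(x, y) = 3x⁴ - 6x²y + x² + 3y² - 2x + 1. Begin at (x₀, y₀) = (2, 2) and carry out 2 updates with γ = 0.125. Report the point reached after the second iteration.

(89.8984375, 14.421875)

∇F = (12x³ - 12xy + 2x - 2, -6x² + 6y)
(x₁, y₁) = (2, 2) − 0.125·(50, -12) = (-4.25, 3.5)
(x₂, y₂) = (-4.25, 3.5) − 0.125·(-753.1875, -87.375) = (89.8984375, 14.421875)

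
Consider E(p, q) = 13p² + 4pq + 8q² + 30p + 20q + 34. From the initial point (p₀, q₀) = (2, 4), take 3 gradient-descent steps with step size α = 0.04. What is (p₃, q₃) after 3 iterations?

∇E = (26p + 4q + 30, 4p + 16q + 20)
Step 1: at (2, 4), ∇E = (98, 92) → (2, 4) − 0.04·(98, 92) = (-1.92, 0.32)
Step 2: at (-1.92, 0.32), ∇E = (-18.64, 17.44) → (-1.92, 0.32) − 0.04·(-18.64, 17.44) = (-1.1744, -0.3776)
Step 3: at (-1.1744, -0.3776), ∇E = (-2.0448, 9.2608) → (-1.1744, -0.3776) − 0.04·(-2.0448, 9.2608) = (-1.092608, -0.748032)

(-1.092608, -0.748032)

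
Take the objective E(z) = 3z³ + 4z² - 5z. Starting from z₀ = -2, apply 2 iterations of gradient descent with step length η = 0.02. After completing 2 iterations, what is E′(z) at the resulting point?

E′(z) = 9z² + 8z - 5
z₁ = -2 − 0.02·15 = -2.3
z₂ = -2.3 − 0.02·24.21 = -2.7842
E′(z) at (-2.7842) = 42.49232676

42.49232676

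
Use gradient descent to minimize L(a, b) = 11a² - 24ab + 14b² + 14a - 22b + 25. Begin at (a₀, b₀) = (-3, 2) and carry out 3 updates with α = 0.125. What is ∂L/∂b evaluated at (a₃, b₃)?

∇L = (22a - 24b + 14, -24a + 28b - 22)
Step 1: at (-3, 2), ∇L = (-100, 106) → (-3, 2) − 0.125·(-100, 106) = (9.5, -11.25)
Step 2: at (9.5, -11.25), ∇L = (493, -565) → (9.5, -11.25) − 0.125·(493, -565) = (-52.125, 59.375)
Step 3: at (-52.125, 59.375), ∇L = (-2557.75, 2891.5) → (-52.125, 59.375) − 0.125·(-2557.75, 2891.5) = (267.59375, -302.0625)
∂L/∂b at (267.59375, -302.0625) = -14902

-14902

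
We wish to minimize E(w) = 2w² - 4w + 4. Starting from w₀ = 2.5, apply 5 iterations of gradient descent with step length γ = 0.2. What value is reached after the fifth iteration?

E′(w) = 4w - 4
Step 1: E′(2.5) = 6; w₁ = 2.5 − 0.2·6 = 1.3
Step 2: E′(1.3) = 1.2; w₂ = 1.3 − 0.2·1.2 = 1.06
Step 3: E′(1.06) = 0.24; w₃ = 1.06 − 0.2·0.24 = 1.012
Step 4: E′(1.012) = 0.048; w₄ = 1.012 − 0.2·0.048 = 1.0024
Step 5: E′(1.0024) = 0.0096; w₅ = 1.0024 − 0.2·0.0096 = 1.00048

1.00048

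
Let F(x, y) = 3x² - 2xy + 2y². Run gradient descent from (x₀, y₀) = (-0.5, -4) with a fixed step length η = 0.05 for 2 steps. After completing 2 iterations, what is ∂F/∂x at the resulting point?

0.25

∇F = (6x - 2y, -2x + 4y)
Step 1: at (-0.5, -4), ∇F = (5, -15) → (-0.5, -4) − 0.05·(5, -15) = (-0.75, -3.25)
Step 2: at (-0.75, -3.25), ∇F = (2, -11.5) → (-0.75, -3.25) − 0.05·(2, -11.5) = (-0.85, -2.675)
∂F/∂x at (-0.85, -2.675) = 0.25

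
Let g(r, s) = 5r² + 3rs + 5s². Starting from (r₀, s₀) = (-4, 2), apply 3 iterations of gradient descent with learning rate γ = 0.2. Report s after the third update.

3.904

∇g = (10r + 3s, 3r + 10s)
(r₁, s₁) = (-4, 2) − 0.2·(-34, 8) = (2.8, 0.4)
(r₂, s₂) = (2.8, 0.4) − 0.2·(29.2, 12.4) = (-3.04, -2.08)
(r₃, s₃) = (-3.04, -2.08) − 0.2·(-36.64, -29.92) = (4.288, 3.904)
s = 3.904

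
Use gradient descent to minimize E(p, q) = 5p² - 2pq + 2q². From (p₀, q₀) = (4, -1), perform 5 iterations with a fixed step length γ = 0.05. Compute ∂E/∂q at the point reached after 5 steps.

-0.03042

∇E = (10p - 2q, -2p + 4q)
Step 1: at (4, -1), ∇E = (42, -12) → (4, -1) − 0.05·(42, -12) = (1.9, -0.4)
Step 2: at (1.9, -0.4), ∇E = (19.8, -5.4) → (1.9, -0.4) − 0.05·(19.8, -5.4) = (0.91, -0.13)
Step 3: at (0.91, -0.13), ∇E = (9.36, -2.34) → (0.91, -0.13) − 0.05·(9.36, -2.34) = (0.442, -0.013)
Step 4: at (0.442, -0.013), ∇E = (4.446, -0.936) → (0.442, -0.013) − 0.05·(4.446, -0.936) = (0.2197, 0.0338)
Step 5: at (0.2197, 0.0338), ∇E = (2.1294, -0.3042) → (0.2197, 0.0338) − 0.05·(2.1294, -0.3042) = (0.11323, 0.04901)
∂E/∂q at (0.11323, 0.04901) = -0.03042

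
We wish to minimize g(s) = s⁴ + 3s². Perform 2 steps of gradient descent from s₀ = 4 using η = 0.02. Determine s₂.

-1.08032

g′(s) = 4s³ + 6s
s₁ = 4 − 0.02·280 = -1.6
s₂ = -1.6 − 0.02·(-25.984) = -1.08032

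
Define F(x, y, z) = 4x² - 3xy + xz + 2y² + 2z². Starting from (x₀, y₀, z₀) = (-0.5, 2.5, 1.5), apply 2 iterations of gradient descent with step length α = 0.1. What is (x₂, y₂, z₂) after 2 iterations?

∇F = (8x - 3y + z, -3x + 4y, x + 4z)
(x₁, y₁, z₁) = (-0.5, 2.5, 1.5) − 0.1·(-10, 11.5, 5.5) = (0.5, 1.35, 0.95)
(x₂, y₂, z₂) = (0.5, 1.35, 0.95) − 0.1·(0.9, 3.9, 4.3) = (0.41, 0.96, 0.52)

(0.41, 0.96, 0.52)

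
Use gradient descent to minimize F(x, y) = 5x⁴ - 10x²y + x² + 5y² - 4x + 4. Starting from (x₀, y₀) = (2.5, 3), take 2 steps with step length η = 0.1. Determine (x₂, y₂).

∇F = (20x³ - 20xy + 2x - 4, -10x² + 10y)
(x₁, y₁) = (2.5, 3) − 0.1·(163.5, -32.5) = (-13.85, 6.25)
(x₂, y₂) = (-13.85, 6.25) − 0.1·(-51435.2825, -1855.725) = (5129.67825, 191.8225)

(5129.67825, 191.8225)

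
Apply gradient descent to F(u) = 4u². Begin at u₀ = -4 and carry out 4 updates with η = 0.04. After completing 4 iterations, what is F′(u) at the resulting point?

-6.84204032

F′(u) = 8u
Step 1: F′(-4) = -32; u₁ = -4 − 0.04·(-32) = -2.72
Step 2: F′(-2.72) = -21.76; u₂ = -2.72 − 0.04·(-21.76) = -1.8496
Step 3: F′(-1.8496) = -14.7968; u₃ = -1.8496 − 0.04·(-14.7968) = -1.257728
Step 4: F′(-1.257728) = -10.061824; u₄ = -1.257728 − 0.04·(-10.061824) = -0.85525504
F′(u) at (-0.85525504) = -6.84204032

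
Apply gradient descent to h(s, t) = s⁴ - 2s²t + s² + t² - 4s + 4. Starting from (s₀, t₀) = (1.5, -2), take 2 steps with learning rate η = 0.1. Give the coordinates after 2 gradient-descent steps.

∇h = (4s³ - 4st + 2s - 4, -2s² + 2t)
(s₁, t₁) = (1.5, -2) − 0.1·(24.5, -8.5) = (-0.95, -1.15)
(s₂, t₂) = (-0.95, -1.15) − 0.1·(-13.6995, -4.105) = (0.41995, -0.7395)

(0.41995, -0.7395)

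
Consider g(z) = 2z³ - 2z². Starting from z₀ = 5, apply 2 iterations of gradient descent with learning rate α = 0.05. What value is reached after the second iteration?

g′(z) = 6z² - 4z
z₁ = 5 − 0.05·130 = -1.5
z₂ = -1.5 − 0.05·19.5 = -2.475

-2.475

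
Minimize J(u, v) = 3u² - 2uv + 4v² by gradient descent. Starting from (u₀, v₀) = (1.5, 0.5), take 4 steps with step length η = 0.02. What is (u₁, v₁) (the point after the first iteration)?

(1.34, 0.48)

∇J = (6u - 2v, -2u + 8v)
(u₁, v₁) = (1.5, 0.5) − 0.02·(8, 1) = (1.34, 0.48)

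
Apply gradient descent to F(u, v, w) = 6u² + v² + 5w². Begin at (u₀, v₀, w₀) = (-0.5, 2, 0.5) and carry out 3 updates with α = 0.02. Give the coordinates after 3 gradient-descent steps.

∇F = (12u, 2v, 10w)
Step 1: at (-0.5, 2, 0.5), ∇F = (-6, 4, 5) → (-0.5, 2, 0.5) − 0.02·(-6, 4, 5) = (-0.38, 1.92, 0.4)
Step 2: at (-0.38, 1.92, 0.4), ∇F = (-4.56, 3.84, 4) → (-0.38, 1.92, 0.4) − 0.02·(-4.56, 3.84, 4) = (-0.2888, 1.8432, 0.32)
Step 3: at (-0.2888, 1.8432, 0.32), ∇F = (-3.4656, 3.6864, 3.2) → (-0.2888, 1.8432, 0.32) − 0.02·(-3.4656, 3.6864, 3.2) = (-0.219488, 1.769472, 0.256)

(-0.219488, 1.769472, 0.256)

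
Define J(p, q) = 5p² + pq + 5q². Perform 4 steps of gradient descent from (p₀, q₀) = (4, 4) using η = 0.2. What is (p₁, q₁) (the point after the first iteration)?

∇J = (10p + q, p + 10q)
Step 1: at (4, 4), ∇J = (44, 44) → (4, 4) − 0.2·(44, 44) = (-4.8, -4.8)

(-4.8, -4.8)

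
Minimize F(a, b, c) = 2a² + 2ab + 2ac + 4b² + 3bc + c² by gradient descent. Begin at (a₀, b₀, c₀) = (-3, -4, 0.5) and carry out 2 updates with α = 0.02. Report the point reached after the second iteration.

(-2.3132, -2.6924, 1.1074)

∇F = (4a + 2b + 2c, 2a + 8b + 3c, 2a + 3b + 2c)
(a₁, b₁, c₁) = (-3, -4, 0.5) − 0.02·(-19, -36.5, -17) = (-2.62, -3.27, 0.84)
(a₂, b₂, c₂) = (-2.62, -3.27, 0.84) − 0.02·(-15.34, -28.88, -13.37) = (-2.3132, -2.6924, 1.1074)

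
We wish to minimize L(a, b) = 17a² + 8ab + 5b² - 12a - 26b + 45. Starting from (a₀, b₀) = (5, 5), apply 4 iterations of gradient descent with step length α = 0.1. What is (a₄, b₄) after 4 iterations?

∇L = (34a + 8b - 12, 8a + 10b - 26)
Step 1: at (5, 5), ∇L = (198, 64) → (5, 5) − 0.1·(198, 64) = (-14.8, -1.4)
Step 2: at (-14.8, -1.4), ∇L = (-526.4, -158.4) → (-14.8, -1.4) − 0.1·(-526.4, -158.4) = (37.84, 14.44)
Step 3: at (37.84, 14.44), ∇L = (1390.08, 421.12) → (37.84, 14.44) − 0.1·(1390.08, 421.12) = (-101.168, -27.672)
Step 4: at (-101.168, -27.672), ∇L = (-3673.088, -1112.064) → (-101.168, -27.672) − 0.1·(-3673.088, -1112.064) = (266.1408, 83.5344)

(266.1408, 83.5344)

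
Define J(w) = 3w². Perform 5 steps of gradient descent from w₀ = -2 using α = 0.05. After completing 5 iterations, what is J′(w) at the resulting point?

J′(w) = 6w
Step 1: J′(-2) = -12; w₁ = -2 − 0.05·(-12) = -1.4
Step 2: J′(-1.4) = -8.4; w₂ = -1.4 − 0.05·(-8.4) = -0.98
Step 3: J′(-0.98) = -5.88; w₃ = -0.98 − 0.05·(-5.88) = -0.686
Step 4: J′(-0.686) = -4.116; w₄ = -0.686 − 0.05·(-4.116) = -0.4802
Step 5: J′(-0.4802) = -2.8812; w₅ = -0.4802 − 0.05·(-2.8812) = -0.33614
J′(w) at (-0.33614) = -2.01684

-2.01684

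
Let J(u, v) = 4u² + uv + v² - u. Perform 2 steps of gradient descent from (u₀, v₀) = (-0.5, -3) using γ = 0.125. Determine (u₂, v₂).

∇J = (8u + v - 1, u + 2v)
(u₁, v₁) = (-0.5, -3) − 0.125·(-8, -6.5) = (0.5, -2.1875)
(u₂, v₂) = (0.5, -2.1875) − 0.125·(0.8125, -3.875) = (0.3984375, -1.703125)

(0.3984375, -1.703125)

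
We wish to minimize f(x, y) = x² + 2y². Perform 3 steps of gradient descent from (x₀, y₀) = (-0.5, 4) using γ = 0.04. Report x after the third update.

-0.389344

∇f = (2x, 4y)
(x₁, y₁) = (-0.5, 4) − 0.04·(-1, 16) = (-0.46, 3.36)
(x₂, y₂) = (-0.46, 3.36) − 0.04·(-0.92, 13.44) = (-0.4232, 2.8224)
(x₃, y₃) = (-0.4232, 2.8224) − 0.04·(-0.8464, 11.2896) = (-0.389344, 2.370816)
x = -0.389344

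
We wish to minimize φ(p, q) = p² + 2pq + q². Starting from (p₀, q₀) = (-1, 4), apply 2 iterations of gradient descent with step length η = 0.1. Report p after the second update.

∇φ = (2p + 2q, 2p + 2q)
(p₁, q₁) = (-1, 4) − 0.1·(6, 6) = (-1.6, 3.4)
(p₂, q₂) = (-1.6, 3.4) − 0.1·(3.6, 3.6) = (-1.96, 3.04)
p = -1.96

-1.96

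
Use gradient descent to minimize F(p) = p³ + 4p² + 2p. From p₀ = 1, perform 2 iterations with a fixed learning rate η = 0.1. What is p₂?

F′(p) = 3p² + 8p + 2
Step 1: F′(1) = 13; p₁ = 1 − 0.1·13 = -0.3
Step 2: F′(-0.3) = -0.13; p₂ = -0.3 − 0.1·(-0.13) = -0.287

-0.287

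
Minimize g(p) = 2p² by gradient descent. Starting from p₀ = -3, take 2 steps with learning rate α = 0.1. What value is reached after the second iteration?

-1.08

g′(p) = 4p
p₁ = -3 − 0.1·(-12) = -1.8
p₂ = -1.8 − 0.1·(-7.2) = -1.08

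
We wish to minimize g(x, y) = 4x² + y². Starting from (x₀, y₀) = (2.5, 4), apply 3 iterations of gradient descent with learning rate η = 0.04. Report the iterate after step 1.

∇g = (8x, 2y)
(x₁, y₁) = (2.5, 4) − 0.04·(20, 8) = (1.7, 3.68)

(1.7, 3.68)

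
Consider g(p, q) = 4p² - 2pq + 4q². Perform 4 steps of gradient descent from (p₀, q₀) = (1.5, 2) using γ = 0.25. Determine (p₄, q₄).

∇g = (8p - 2q, -2p + 8q)
(p₁, q₁) = (1.5, 2) − 0.25·(8, 13) = (-0.5, -1.25)
(p₂, q₂) = (-0.5, -1.25) − 0.25·(-1.5, -9) = (-0.125, 1)
(p₃, q₃) = (-0.125, 1) − 0.25·(-3, 8.25) = (0.625, -1.0625)
(p₄, q₄) = (0.625, -1.0625) − 0.25·(7.125, -9.75) = (-1.15625, 1.375)

(-1.15625, 1.375)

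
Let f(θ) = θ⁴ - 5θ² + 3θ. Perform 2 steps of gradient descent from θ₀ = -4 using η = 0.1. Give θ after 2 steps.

-2036.7868

f′(θ) = 4θ³ - 10θ + 3
Step 1: f′(-4) = -213; θ₁ = -4 − 0.1·(-213) = 17.3
Step 2: f′(17.3) = 20540.868; θ₂ = 17.3 − 0.1·20540.868 = -2036.7868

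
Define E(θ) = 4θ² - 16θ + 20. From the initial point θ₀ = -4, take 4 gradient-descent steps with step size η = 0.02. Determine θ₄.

-0.98722816

E′(θ) = 8θ - 16
Step 1: E′(-4) = -48; θ₁ = -4 − 0.02·(-48) = -3.04
Step 2: E′(-3.04) = -40.32; θ₂ = -3.04 − 0.02·(-40.32) = -2.2336
Step 3: E′(-2.2336) = -33.8688; θ₃ = -2.2336 − 0.02·(-33.8688) = -1.556224
Step 4: E′(-1.556224) = -28.449792; θ₄ = -1.556224 − 0.02·(-28.449792) = -0.98722816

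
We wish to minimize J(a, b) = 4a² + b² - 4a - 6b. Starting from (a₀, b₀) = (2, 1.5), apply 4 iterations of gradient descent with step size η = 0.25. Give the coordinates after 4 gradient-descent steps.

∇J = (8a - 4, 2b - 6)
(a₁, b₁) = (2, 1.5) − 0.25·(12, -3) = (-1, 2.25)
(a₂, b₂) = (-1, 2.25) − 0.25·(-12, -1.5) = (2, 2.625)
(a₃, b₃) = (2, 2.625) − 0.25·(12, -0.75) = (-1, 2.8125)
(a₄, b₄) = (-1, 2.8125) − 0.25·(-12, -0.375) = (2, 2.90625)

(2, 2.90625)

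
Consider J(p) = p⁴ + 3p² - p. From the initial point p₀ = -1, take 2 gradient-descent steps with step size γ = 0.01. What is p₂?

J′(p) = 4p³ + 6p - 1
p₁ = -1 − 0.01·(-11) = -0.89
p₂ = -0.89 − 0.01·(-9.159876) = -0.79840124

-0.79840124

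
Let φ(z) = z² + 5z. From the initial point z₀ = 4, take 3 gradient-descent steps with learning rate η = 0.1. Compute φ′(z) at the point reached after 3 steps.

6.656

φ′(z) = 2z + 5
Step 1: φ′(4) = 13; z₁ = 4 − 0.1·13 = 2.7
Step 2: φ′(2.7) = 10.4; z₂ = 2.7 − 0.1·10.4 = 1.66
Step 3: φ′(1.66) = 8.32; z₃ = 1.66 − 0.1·8.32 = 0.828
φ′(z) at (0.828) = 6.656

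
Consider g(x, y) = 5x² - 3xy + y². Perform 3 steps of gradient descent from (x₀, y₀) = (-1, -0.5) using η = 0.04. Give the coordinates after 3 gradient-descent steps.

(-0.352896, -0.619648)

∇g = (10x - 3y, -3x + 2y)
(x₁, y₁) = (-1, -0.5) − 0.04·(-8.5, 2) = (-0.66, -0.58)
(x₂, y₂) = (-0.66, -0.58) − 0.04·(-4.86, 0.82) = (-0.4656, -0.6128)
(x₃, y₃) = (-0.4656, -0.6128) − 0.04·(-2.8176, 0.1712) = (-0.352896, -0.619648)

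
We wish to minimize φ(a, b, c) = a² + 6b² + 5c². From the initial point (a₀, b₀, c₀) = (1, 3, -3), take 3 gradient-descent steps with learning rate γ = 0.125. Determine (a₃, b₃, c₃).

(0.421875, -0.375, 0.046875)

∇φ = (2a, 12b, 10c)
Step 1: at (1, 3, -3), ∇φ = (2, 36, -30) → (1, 3, -3) − 0.125·(2, 36, -30) = (0.75, -1.5, 0.75)
Step 2: at (0.75, -1.5, 0.75), ∇φ = (1.5, -18, 7.5) → (0.75, -1.5, 0.75) − 0.125·(1.5, -18, 7.5) = (0.5625, 0.75, -0.1875)
Step 3: at (0.5625, 0.75, -0.1875), ∇φ = (1.125, 9, -1.875) → (0.5625, 0.75, -0.1875) − 0.125·(1.125, 9, -1.875) = (0.421875, -0.375, 0.046875)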